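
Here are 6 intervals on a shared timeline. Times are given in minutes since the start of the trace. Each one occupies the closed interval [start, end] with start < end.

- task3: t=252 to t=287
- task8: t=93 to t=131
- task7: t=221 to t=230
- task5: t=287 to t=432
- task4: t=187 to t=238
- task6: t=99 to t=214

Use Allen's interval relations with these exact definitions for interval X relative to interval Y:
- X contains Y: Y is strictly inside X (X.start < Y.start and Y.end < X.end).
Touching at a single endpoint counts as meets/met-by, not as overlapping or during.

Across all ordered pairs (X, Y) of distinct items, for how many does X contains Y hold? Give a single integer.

Checking all 30 ordered pairs for relation 'contains'; matching pairs in alphabetical order:
(task4, task7): task4 contains task7 ✓
Count: 1.

1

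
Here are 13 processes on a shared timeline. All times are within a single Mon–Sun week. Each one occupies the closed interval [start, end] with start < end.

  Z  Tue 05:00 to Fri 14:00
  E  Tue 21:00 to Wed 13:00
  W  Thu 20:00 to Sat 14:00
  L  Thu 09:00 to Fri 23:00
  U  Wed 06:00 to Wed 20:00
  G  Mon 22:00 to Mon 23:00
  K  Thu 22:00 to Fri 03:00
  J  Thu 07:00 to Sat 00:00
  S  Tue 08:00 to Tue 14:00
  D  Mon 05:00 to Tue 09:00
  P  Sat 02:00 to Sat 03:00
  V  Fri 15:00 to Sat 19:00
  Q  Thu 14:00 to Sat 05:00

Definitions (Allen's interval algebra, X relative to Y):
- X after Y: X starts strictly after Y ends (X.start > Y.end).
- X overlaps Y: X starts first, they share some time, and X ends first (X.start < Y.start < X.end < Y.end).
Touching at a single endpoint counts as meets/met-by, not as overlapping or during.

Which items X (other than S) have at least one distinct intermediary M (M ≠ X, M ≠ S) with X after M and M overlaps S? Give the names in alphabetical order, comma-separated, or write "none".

E, J, K, L, P, Q, U, V, W

Target S = [Tue 08:00, Tue 14:00].
Intermediaries M with M overlaps S: D.
Via D — items with X after D: E, J, K, L, P, Q, U, V, W.
Union: E, J, K, L, P, Q, U, V, W.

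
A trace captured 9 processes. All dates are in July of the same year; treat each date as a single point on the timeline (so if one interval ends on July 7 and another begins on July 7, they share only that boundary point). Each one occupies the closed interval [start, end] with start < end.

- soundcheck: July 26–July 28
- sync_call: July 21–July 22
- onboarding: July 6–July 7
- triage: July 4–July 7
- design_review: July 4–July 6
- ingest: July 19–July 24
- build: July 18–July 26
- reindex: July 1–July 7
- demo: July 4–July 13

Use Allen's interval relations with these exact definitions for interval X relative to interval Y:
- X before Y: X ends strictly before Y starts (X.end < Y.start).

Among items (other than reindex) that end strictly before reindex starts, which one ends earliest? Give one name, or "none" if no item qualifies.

none

Target reindex = [July 1, July 7].
build [July 18, July 26] → after → excluded.
demo [July 4, July 13] → overlapped-by → excluded.
design_review [July 4, July 6] → during → excluded.
ingest [July 19, July 24] → after → excluded.
onboarding [July 6, July 7] → finishes → excluded.
soundcheck [July 26, July 28] → after → excluded.
sync_call [July 21, July 22] → after → excluded.
triage [July 4, July 7] → finishes → excluded.
No candidates → none.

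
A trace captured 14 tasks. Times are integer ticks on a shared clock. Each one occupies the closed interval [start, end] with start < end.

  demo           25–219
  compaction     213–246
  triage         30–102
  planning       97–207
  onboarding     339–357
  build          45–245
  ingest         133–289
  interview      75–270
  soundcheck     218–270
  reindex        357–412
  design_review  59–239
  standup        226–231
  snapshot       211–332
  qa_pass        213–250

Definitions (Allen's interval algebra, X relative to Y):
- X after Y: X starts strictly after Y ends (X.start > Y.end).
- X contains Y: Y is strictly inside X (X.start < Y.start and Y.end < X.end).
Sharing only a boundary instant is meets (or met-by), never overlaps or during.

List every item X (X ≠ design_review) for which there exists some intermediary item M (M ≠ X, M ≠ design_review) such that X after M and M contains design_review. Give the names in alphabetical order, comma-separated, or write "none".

Target design_review = [59, 239].
Intermediaries M with M contains design_review: build.
Via build — items with X after build: onboarding, reindex.
Union: onboarding, reindex.

onboarding, reindex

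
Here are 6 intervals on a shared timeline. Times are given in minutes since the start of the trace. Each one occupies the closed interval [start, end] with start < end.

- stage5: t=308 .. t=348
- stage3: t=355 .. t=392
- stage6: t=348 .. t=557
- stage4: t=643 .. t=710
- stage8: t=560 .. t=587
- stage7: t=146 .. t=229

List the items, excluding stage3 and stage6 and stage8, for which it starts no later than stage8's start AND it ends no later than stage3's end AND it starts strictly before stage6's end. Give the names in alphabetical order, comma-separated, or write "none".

stage5, stage7

Conditions: its start is no later than stage8's start (X.start <= t=560) AND its end is no later than stage3's end (X.end <= t=392) AND its start is strictly before stage6's end (X.start < t=557).
stage4: start t=643 <= t=560? ✗; end t=710 <= t=392? ✗; start t=643 < t=557? ✗ → no.
stage5: start t=308 <= t=560? ✓; end t=348 <= t=392? ✓; start t=308 < t=557? ✓ → yes.
stage7: start t=146 <= t=560? ✓; end t=229 <= t=392? ✓; start t=146 < t=557? ✓ → yes.
Result: stage5, stage7.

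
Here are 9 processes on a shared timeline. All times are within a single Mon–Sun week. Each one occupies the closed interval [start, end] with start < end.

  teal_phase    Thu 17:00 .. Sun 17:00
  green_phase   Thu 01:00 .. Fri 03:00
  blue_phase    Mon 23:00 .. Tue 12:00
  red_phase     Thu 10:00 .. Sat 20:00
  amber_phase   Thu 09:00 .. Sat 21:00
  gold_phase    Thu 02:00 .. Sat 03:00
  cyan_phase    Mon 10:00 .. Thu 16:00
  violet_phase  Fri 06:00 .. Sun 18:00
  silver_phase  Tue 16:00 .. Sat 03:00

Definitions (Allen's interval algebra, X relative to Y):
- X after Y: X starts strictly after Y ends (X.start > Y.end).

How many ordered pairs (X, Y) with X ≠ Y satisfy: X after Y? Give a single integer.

Checking all 72 ordered pairs for relation 'after'; matching pairs in alphabetical order:
(amber_phase, blue_phase): amber_phase after blue_phase ✓
(gold_phase, blue_phase): gold_phase after blue_phase ✓
(green_phase, blue_phase): green_phase after blue_phase ✓
(red_phase, blue_phase): red_phase after blue_phase ✓
(silver_phase, blue_phase): silver_phase after blue_phase ✓
(teal_phase, blue_phase): teal_phase after blue_phase ✓
(teal_phase, cyan_phase): teal_phase after cyan_phase ✓
(violet_phase, blue_phase): violet_phase after blue_phase ✓
(violet_phase, cyan_phase): violet_phase after cyan_phase ✓
(violet_phase, green_phase): violet_phase after green_phase ✓
Count: 10.

10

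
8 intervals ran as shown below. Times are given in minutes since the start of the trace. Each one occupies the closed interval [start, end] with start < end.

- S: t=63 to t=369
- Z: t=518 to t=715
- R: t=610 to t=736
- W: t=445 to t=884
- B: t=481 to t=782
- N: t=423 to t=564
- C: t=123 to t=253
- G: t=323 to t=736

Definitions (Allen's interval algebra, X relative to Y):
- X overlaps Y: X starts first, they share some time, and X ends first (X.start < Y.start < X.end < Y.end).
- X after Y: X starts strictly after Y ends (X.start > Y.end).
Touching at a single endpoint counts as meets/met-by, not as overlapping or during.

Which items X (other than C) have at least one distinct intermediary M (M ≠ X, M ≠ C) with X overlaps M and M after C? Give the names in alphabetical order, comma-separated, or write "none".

Target C = [t=123, t=253].
Intermediaries M with M after C: B, G, N, R, W, Z.
Via B — items with X overlaps B: G, N.
Via G — items with X overlaps G: S.
Via N — items with X overlaps N: none.
Via R — items with X overlaps R: Z.
Via W — items with X overlaps W: G, N.
Via Z — items with X overlaps Z: N.
Union: G, N, S, Z.

G, N, S, Z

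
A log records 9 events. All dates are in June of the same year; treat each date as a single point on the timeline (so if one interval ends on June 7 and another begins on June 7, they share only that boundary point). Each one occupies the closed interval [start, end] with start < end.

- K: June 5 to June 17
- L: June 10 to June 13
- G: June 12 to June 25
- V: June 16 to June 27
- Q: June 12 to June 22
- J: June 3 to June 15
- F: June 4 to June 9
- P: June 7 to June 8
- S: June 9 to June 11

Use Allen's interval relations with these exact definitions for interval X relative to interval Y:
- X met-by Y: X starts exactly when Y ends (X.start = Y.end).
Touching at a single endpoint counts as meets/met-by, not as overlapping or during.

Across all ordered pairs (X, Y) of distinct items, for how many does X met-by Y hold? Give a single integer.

1

Checking all 72 ordered pairs for relation 'met-by'; matching pairs in alphabetical order:
(S, F): S met-by F ✓
Count: 1.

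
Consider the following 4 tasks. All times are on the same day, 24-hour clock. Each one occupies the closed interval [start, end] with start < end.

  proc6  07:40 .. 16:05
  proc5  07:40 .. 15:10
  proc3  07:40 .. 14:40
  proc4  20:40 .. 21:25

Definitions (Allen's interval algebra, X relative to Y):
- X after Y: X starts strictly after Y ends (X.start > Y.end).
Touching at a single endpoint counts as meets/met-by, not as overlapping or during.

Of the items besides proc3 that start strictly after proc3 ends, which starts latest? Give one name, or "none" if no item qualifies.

proc4

Target proc3 = [07:40, 14:40].
proc4 [20:40, 21:25] → after → candidate.
proc5 [07:40, 15:10] → started-by → excluded.
proc6 [07:40, 16:05] → started-by → excluded.
Among candidates, latest start is 20:40 → proc4.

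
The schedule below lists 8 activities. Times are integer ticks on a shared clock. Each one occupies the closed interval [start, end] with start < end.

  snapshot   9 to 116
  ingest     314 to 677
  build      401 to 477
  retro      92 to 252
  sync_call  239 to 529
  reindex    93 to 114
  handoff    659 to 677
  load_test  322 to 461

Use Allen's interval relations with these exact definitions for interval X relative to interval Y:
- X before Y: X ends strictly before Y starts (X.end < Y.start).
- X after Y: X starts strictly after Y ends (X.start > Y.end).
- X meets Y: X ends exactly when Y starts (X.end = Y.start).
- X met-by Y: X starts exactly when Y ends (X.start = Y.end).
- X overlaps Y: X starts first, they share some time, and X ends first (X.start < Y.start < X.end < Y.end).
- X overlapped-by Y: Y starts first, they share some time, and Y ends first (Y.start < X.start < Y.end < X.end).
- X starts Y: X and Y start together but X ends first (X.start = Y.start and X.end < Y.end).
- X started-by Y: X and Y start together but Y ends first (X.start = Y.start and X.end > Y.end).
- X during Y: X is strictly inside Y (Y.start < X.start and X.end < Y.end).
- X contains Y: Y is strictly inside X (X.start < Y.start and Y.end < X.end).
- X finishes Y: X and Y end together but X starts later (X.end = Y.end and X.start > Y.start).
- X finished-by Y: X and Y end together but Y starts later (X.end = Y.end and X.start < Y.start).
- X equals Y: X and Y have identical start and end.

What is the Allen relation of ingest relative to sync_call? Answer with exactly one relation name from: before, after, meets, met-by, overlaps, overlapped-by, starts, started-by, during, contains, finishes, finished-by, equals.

ingest = [314, 677]; sync_call = [239, 529].
Compare endpoints: ingest.start > sync_call.start, ingest.start < sync_call.end, ingest.end > sync_call.start, ingest.end > sync_call.end.
That pattern is 'overlapped-by'.

overlapped-by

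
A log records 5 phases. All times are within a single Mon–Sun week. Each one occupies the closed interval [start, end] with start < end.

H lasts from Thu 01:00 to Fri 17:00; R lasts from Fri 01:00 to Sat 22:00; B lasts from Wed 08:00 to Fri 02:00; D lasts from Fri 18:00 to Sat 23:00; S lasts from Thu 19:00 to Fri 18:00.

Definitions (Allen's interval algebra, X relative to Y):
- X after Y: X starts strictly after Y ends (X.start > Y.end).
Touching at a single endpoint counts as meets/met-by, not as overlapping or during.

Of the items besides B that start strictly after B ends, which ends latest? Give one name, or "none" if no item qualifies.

D

Target B = [Wed 08:00, Fri 02:00].
D [Fri 18:00, Sat 23:00] → after → candidate.
H [Thu 01:00, Fri 17:00] → overlapped-by → excluded.
R [Fri 01:00, Sat 22:00] → overlapped-by → excluded.
S [Thu 19:00, Fri 18:00] → overlapped-by → excluded.
Among candidates, latest end is Sat 23:00 → D.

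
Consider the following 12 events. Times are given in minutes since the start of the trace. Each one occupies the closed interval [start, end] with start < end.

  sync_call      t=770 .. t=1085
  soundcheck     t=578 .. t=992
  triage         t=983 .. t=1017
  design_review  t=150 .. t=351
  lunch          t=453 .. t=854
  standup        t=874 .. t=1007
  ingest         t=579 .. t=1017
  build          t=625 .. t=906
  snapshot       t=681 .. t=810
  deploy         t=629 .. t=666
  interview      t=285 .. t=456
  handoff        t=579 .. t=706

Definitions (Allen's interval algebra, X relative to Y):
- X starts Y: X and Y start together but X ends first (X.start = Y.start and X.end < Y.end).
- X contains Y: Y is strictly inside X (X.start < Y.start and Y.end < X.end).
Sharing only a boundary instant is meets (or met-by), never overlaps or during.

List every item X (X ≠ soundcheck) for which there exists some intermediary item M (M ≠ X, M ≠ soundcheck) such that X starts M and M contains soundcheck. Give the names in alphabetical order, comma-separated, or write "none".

none

Target soundcheck = [t=578, t=992].
Intermediaries M with M contains soundcheck: none.
Union: none.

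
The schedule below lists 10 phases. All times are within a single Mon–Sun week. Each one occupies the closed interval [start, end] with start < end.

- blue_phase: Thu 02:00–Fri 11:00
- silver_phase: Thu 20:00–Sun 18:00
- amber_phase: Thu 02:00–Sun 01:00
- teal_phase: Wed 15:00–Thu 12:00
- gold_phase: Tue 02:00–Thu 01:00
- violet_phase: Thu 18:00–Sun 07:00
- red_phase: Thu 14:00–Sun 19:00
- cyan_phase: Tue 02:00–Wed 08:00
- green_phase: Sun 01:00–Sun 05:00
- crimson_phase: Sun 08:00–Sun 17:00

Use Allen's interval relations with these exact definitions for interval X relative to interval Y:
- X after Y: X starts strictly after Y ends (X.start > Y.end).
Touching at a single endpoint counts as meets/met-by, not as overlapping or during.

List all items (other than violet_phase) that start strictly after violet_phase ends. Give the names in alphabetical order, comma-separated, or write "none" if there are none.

crimson_phase

Target violet_phase = [Thu 18:00, Sun 07:00].
amber_phase [Thu 02:00, Sun 01:00] → overlaps → no.
blue_phase [Thu 02:00, Fri 11:00] → overlaps → no.
crimson_phase [Sun 08:00, Sun 17:00] → after → yes.
cyan_phase [Tue 02:00, Wed 08:00] → before → no.
gold_phase [Tue 02:00, Thu 01:00] → before → no.
green_phase [Sun 01:00, Sun 05:00] → during → no.
red_phase [Thu 14:00, Sun 19:00] → contains → no.
silver_phase [Thu 20:00, Sun 18:00] → overlapped-by → no.
teal_phase [Wed 15:00, Thu 12:00] → before → no.
Result: crimson_phase.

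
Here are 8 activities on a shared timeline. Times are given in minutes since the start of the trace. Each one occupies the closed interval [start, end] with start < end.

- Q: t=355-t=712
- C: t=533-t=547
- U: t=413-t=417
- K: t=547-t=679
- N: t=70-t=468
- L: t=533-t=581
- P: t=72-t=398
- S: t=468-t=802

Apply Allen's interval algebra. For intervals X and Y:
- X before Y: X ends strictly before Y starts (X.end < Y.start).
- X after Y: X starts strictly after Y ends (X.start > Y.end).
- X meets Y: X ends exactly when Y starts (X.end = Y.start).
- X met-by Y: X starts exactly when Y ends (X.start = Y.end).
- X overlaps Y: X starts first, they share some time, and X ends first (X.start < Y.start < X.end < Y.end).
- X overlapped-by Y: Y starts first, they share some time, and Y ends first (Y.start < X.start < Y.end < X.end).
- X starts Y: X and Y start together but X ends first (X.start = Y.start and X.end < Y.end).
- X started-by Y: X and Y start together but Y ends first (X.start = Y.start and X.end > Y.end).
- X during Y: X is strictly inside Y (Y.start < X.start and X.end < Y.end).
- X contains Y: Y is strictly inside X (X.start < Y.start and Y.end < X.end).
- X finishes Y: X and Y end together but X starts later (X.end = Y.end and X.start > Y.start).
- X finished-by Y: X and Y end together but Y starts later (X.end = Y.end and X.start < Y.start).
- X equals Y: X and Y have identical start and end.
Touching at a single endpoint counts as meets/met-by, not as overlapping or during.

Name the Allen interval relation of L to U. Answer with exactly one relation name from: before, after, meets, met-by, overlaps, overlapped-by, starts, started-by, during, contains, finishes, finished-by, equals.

after

L = [t=533, t=581]; U = [t=413, t=417].
Compare endpoints: L.start > U.start, L.start > U.end, L.end > U.start, L.end > U.end.
That pattern is 'after'.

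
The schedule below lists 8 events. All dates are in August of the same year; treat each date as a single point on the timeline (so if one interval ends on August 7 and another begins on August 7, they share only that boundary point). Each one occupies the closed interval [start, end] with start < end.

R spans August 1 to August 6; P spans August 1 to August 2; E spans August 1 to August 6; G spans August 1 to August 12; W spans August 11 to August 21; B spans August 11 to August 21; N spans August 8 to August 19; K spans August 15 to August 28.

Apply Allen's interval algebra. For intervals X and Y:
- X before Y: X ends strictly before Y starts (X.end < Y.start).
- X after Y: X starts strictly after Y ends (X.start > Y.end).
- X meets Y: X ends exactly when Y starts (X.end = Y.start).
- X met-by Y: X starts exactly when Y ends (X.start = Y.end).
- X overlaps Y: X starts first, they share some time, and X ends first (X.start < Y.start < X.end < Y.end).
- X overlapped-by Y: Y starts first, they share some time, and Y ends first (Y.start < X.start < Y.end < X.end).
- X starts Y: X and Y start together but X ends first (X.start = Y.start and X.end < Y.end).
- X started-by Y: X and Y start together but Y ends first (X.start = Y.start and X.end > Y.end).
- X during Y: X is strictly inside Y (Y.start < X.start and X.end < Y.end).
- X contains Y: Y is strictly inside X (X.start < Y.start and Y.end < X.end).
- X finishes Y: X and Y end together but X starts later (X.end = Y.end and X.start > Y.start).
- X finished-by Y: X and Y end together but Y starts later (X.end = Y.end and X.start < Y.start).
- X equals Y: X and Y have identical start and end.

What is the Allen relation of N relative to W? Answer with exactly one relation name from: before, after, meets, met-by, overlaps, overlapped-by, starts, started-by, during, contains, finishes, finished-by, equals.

overlaps

N = [August 8, August 19]; W = [August 11, August 21].
Compare endpoints: N.start < W.start, N.start < W.end, N.end > W.start, N.end < W.end.
That pattern is 'overlaps'.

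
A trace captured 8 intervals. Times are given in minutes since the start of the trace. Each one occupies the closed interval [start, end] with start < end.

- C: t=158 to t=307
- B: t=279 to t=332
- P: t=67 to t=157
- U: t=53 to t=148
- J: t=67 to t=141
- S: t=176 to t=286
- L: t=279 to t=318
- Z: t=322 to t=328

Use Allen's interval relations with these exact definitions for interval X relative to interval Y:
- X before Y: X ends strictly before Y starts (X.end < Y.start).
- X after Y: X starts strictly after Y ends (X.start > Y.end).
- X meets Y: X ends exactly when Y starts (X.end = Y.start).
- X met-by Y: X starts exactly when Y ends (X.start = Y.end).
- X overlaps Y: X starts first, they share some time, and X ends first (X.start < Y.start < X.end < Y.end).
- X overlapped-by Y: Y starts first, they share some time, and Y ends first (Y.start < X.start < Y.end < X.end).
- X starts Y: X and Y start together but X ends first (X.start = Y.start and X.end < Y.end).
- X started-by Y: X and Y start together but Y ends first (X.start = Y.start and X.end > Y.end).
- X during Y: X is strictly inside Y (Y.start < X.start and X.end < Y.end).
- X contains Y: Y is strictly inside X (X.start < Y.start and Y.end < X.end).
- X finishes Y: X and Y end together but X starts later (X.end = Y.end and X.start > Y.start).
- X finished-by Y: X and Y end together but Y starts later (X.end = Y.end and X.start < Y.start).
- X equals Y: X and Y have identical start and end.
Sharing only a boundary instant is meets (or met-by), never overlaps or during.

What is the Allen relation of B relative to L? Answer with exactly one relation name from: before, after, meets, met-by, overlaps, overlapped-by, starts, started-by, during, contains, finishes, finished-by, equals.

started-by

B = [t=279, t=332]; L = [t=279, t=318].
Compare endpoints: B.start = L.start, B.start < L.end, B.end > L.start, B.end > L.end.
That pattern is 'started-by'.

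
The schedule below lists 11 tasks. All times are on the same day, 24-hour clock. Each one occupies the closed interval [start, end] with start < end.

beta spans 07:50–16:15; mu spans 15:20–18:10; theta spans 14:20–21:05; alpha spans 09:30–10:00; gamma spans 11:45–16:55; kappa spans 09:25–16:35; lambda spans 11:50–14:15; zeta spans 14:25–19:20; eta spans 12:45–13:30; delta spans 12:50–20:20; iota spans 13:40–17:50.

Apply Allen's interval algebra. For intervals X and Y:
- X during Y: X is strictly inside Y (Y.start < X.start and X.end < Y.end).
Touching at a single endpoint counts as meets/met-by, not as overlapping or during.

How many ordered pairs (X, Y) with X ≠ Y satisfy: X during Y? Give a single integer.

15

Checking all 110 ordered pairs for relation 'during'; matching pairs in alphabetical order:
(alpha, beta): alpha during beta ✓
(alpha, kappa): alpha during kappa ✓
(eta, beta): eta during beta ✓
(eta, gamma): eta during gamma ✓
(eta, kappa): eta during kappa ✓
(eta, lambda): eta during lambda ✓
(iota, delta): iota during delta ✓
(lambda, beta): lambda during beta ✓
(lambda, gamma): lambda during gamma ✓
(lambda, kappa): lambda during kappa ✓
(mu, delta): mu during delta ✓
(mu, theta): mu during theta ✓
(mu, zeta): mu during zeta ✓
(zeta, delta): zeta during delta ✓
(zeta, theta): zeta during theta ✓
Count: 15.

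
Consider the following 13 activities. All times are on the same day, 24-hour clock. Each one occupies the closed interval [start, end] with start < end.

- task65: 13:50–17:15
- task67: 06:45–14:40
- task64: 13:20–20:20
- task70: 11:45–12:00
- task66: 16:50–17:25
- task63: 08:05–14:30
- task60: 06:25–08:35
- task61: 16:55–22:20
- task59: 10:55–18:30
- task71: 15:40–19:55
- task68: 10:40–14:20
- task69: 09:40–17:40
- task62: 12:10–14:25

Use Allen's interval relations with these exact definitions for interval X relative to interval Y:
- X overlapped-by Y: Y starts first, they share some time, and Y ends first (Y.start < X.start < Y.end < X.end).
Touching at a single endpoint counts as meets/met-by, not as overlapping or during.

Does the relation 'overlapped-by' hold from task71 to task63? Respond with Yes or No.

No

task71 = [15:40, 19:55], task63 = [08:05, 14:30].
Actual relation of task71 to task63: after.
Asked whether 'overlapped-by' holds → No.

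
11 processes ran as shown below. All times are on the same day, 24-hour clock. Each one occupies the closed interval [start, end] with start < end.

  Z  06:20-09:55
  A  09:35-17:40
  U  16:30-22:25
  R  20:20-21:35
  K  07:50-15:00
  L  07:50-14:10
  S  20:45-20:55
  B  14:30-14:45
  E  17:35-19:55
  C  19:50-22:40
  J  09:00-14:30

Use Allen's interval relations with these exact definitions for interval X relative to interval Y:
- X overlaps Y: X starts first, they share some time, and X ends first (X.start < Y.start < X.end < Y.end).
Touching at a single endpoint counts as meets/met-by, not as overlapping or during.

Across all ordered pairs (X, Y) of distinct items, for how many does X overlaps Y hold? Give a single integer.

Checking all 110 ordered pairs for relation 'overlaps'; matching pairs in alphabetical order:
(A, E): A overlaps E ✓
(A, U): A overlaps U ✓
(E, C): E overlaps C ✓
(J, A): J overlaps A ✓
(K, A): K overlaps A ✓
(L, A): L overlaps A ✓
(L, J): L overlaps J ✓
(U, C): U overlaps C ✓
(Z, A): Z overlaps A ✓
(Z, J): Z overlaps J ✓
(Z, K): Z overlaps K ✓
(Z, L): Z overlaps L ✓
Count: 12.

12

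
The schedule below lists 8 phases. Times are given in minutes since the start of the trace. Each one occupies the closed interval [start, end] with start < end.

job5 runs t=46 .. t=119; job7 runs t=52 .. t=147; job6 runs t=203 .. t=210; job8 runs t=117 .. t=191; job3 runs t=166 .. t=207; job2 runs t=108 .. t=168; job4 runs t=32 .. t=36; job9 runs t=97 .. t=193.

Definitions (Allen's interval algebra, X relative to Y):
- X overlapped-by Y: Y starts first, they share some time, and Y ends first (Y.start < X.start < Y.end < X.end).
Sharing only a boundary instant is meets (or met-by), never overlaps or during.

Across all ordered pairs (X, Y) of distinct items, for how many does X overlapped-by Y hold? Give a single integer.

Checking all 56 ordered pairs for relation 'overlapped-by'; matching pairs in alphabetical order:
(job2, job5): job2 overlapped-by job5 ✓
(job2, job7): job2 overlapped-by job7 ✓
(job3, job2): job3 overlapped-by job2 ✓
(job3, job8): job3 overlapped-by job8 ✓
(job3, job9): job3 overlapped-by job9 ✓
(job6, job3): job6 overlapped-by job3 ✓
(job7, job5): job7 overlapped-by job5 ✓
(job8, job2): job8 overlapped-by job2 ✓
(job8, job5): job8 overlapped-by job5 ✓
(job8, job7): job8 overlapped-by job7 ✓
(job9, job5): job9 overlapped-by job5 ✓
(job9, job7): job9 overlapped-by job7 ✓
Count: 12.

12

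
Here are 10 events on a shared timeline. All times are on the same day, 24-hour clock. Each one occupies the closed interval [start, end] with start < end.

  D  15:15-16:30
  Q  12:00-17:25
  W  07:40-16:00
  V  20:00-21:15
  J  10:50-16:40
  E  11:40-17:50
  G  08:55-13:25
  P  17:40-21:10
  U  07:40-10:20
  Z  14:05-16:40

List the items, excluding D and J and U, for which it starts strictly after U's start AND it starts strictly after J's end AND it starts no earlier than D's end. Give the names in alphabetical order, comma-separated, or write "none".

P, V

Conditions: its start is strictly after U's start (X.start > 07:40) AND its start is strictly after J's end (X.start > 16:40) AND its start is no earlier than D's end (X.start >= 16:30).
E: start 11:40 > 07:40? ✓; start 11:40 > 16:40? ✗; start 11:40 >= 16:30? ✗ → no.
G: start 08:55 > 07:40? ✓; start 08:55 > 16:40? ✗; start 08:55 >= 16:30? ✗ → no.
P: start 17:40 > 07:40? ✓; start 17:40 > 16:40? ✓; start 17:40 >= 16:30? ✓ → yes.
Q: start 12:00 > 07:40? ✓; start 12:00 > 16:40? ✗; start 12:00 >= 16:30? ✗ → no.
V: start 20:00 > 07:40? ✓; start 20:00 > 16:40? ✓; start 20:00 >= 16:30? ✓ → yes.
W: start 07:40 > 07:40? ✗; start 07:40 > 16:40? ✗; start 07:40 >= 16:30? ✗ → no.
Z: start 14:05 > 07:40? ✓; start 14:05 > 16:40? ✗; start 14:05 >= 16:30? ✗ → no.
Result: P, V.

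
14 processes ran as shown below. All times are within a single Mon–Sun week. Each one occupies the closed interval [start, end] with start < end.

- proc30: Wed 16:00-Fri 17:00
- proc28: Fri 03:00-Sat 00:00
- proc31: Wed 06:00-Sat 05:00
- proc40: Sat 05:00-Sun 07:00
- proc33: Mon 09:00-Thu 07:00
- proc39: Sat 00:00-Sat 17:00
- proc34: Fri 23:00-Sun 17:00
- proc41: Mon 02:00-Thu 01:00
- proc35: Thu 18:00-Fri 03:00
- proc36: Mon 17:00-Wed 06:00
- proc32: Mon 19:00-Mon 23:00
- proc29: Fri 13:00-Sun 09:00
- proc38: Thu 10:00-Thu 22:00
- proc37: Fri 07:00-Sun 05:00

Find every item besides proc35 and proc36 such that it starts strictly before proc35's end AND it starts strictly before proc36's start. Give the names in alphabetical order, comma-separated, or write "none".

Conditions: its start is strictly before proc35's end (X.start < Fri 03:00) AND its start is strictly before proc36's start (X.start < Mon 17:00).
proc28: start Fri 03:00 < Fri 03:00? ✗; start Fri 03:00 < Mon 17:00? ✗ → no.
proc29: start Fri 13:00 < Fri 03:00? ✗; start Fri 13:00 < Mon 17:00? ✗ → no.
proc30: start Wed 16:00 < Fri 03:00? ✓; start Wed 16:00 < Mon 17:00? ✗ → no.
proc31: start Wed 06:00 < Fri 03:00? ✓; start Wed 06:00 < Mon 17:00? ✗ → no.
proc32: start Mon 19:00 < Fri 03:00? ✓; start Mon 19:00 < Mon 17:00? ✗ → no.
proc33: start Mon 09:00 < Fri 03:00? ✓; start Mon 09:00 < Mon 17:00? ✓ → yes.
proc34: start Fri 23:00 < Fri 03:00? ✗; start Fri 23:00 < Mon 17:00? ✗ → no.
proc37: start Fri 07:00 < Fri 03:00? ✗; start Fri 07:00 < Mon 17:00? ✗ → no.
proc38: start Thu 10:00 < Fri 03:00? ✓; start Thu 10:00 < Mon 17:00? ✗ → no.
proc39: start Sat 00:00 < Fri 03:00? ✗; start Sat 00:00 < Mon 17:00? ✗ → no.
proc40: start Sat 05:00 < Fri 03:00? ✗; start Sat 05:00 < Mon 17:00? ✗ → no.
proc41: start Mon 02:00 < Fri 03:00? ✓; start Mon 02:00 < Mon 17:00? ✓ → yes.
Result: proc33, proc41.

proc33, proc41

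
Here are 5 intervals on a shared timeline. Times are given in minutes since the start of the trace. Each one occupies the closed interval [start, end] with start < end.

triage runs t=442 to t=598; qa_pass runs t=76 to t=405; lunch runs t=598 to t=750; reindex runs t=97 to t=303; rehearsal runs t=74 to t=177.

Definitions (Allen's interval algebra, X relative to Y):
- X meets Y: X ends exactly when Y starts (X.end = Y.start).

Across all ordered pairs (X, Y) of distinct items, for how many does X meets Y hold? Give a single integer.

Checking all 20 ordered pairs for relation 'meets'; matching pairs in alphabetical order:
(triage, lunch): triage meets lunch ✓
Count: 1.

1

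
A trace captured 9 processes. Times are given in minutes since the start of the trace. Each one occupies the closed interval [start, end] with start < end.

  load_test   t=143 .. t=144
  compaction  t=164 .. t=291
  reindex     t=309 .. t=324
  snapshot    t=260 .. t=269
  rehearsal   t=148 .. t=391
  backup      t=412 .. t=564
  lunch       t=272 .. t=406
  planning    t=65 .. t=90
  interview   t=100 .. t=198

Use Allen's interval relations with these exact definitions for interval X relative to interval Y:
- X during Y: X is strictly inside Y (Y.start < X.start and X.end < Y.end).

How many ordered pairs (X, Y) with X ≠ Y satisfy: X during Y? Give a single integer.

Checking all 72 ordered pairs for relation 'during'; matching pairs in alphabetical order:
(compaction, rehearsal): compaction during rehearsal ✓
(load_test, interview): load_test during interview ✓
(reindex, lunch): reindex during lunch ✓
(reindex, rehearsal): reindex during rehearsal ✓
(snapshot, compaction): snapshot during compaction ✓
(snapshot, rehearsal): snapshot during rehearsal ✓
Count: 6.

6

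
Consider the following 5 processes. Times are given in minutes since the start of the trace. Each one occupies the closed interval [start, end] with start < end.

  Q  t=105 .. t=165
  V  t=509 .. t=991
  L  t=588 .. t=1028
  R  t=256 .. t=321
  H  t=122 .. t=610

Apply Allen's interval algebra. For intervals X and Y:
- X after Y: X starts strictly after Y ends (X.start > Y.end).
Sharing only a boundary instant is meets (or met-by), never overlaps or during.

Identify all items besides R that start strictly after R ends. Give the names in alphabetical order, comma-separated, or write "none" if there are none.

Target R = [t=256, t=321].
H [t=122, t=610] → contains → no.
L [t=588, t=1028] → after → yes.
Q [t=105, t=165] → before → no.
V [t=509, t=991] → after → yes.
Result: L, V.

L, V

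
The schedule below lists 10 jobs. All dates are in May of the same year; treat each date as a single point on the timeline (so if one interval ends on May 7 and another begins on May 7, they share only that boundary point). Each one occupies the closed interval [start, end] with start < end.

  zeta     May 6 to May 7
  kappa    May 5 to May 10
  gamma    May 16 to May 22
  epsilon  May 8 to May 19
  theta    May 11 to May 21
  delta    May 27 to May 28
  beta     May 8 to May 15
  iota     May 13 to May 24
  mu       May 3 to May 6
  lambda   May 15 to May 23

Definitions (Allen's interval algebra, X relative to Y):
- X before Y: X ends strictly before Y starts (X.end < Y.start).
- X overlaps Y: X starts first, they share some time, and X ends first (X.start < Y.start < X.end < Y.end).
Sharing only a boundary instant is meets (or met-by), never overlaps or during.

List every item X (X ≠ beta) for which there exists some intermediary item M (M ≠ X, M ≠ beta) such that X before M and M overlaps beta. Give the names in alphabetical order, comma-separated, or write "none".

none

Target beta = [May 8, May 15].
Intermediaries M with M overlaps beta: kappa.
Via kappa — items with X before kappa: none.
Union: none.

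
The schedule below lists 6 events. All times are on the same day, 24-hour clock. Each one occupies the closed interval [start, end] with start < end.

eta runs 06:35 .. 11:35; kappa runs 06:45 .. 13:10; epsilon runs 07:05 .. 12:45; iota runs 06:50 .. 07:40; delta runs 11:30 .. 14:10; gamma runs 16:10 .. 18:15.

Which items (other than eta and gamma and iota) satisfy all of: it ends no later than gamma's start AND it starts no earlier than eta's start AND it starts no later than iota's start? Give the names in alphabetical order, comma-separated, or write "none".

Conditions: its end is no later than gamma's start (X.end <= 16:10) AND its start is no earlier than eta's start (X.start >= 06:35) AND its start is no later than iota's start (X.start <= 06:50).
delta: end 14:10 <= 16:10? ✓; start 11:30 >= 06:35? ✓; start 11:30 <= 06:50? ✗ → no.
epsilon: end 12:45 <= 16:10? ✓; start 07:05 >= 06:35? ✓; start 07:05 <= 06:50? ✗ → no.
kappa: end 13:10 <= 16:10? ✓; start 06:45 >= 06:35? ✓; start 06:45 <= 06:50? ✓ → yes.
Result: kappa.

kappa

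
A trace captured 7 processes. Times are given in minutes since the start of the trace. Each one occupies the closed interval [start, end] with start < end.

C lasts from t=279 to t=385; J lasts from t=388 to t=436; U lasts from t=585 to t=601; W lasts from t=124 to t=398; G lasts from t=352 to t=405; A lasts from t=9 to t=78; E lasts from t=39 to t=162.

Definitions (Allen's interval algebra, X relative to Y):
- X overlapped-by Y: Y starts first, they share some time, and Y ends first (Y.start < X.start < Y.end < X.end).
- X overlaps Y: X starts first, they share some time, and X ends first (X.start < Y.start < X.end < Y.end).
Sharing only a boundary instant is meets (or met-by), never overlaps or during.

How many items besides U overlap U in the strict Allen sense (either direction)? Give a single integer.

0

Target U = [t=585, t=601].
A [t=9, t=78] → before → no.
C [t=279, t=385] → before → no.
E [t=39, t=162] → before → no.
G [t=352, t=405] → before → no.
J [t=388, t=436] → before → no.
W [t=124, t=398] → before → no.
Total: 0.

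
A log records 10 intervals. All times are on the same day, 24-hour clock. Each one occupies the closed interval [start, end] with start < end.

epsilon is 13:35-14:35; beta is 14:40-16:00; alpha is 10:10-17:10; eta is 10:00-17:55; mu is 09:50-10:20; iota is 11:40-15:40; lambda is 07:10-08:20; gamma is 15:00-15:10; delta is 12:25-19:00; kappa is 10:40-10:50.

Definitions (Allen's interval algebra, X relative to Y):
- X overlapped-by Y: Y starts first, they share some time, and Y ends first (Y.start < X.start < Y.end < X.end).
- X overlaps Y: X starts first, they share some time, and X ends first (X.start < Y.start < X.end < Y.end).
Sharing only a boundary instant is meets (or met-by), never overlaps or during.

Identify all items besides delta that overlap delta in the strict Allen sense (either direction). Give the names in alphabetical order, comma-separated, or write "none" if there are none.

Target delta = [12:25, 19:00].
alpha [10:10, 17:10] → overlaps → yes.
beta [14:40, 16:00] → during → no.
epsilon [13:35, 14:35] → during → no.
eta [10:00, 17:55] → overlaps → yes.
gamma [15:00, 15:10] → during → no.
iota [11:40, 15:40] → overlaps → yes.
kappa [10:40, 10:50] → before → no.
lambda [07:10, 08:20] → before → no.
mu [09:50, 10:20] → before → no.
Result: alpha, eta, iota.

alpha, eta, iota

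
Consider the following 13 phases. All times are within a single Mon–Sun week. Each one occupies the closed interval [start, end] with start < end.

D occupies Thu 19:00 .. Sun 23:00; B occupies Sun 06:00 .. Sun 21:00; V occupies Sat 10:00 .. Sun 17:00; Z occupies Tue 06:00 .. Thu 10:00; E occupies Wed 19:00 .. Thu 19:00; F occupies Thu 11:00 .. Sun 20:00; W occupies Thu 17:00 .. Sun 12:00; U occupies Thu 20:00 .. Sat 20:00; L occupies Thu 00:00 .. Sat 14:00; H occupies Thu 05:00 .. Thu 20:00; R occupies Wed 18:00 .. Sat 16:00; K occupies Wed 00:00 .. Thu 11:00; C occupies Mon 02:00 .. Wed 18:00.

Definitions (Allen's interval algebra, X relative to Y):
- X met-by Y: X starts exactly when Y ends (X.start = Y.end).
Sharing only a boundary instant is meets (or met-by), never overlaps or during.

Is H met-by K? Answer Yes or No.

No

H = [Thu 05:00, Thu 20:00], K = [Wed 00:00, Thu 11:00].
Actual relation of H to K: overlapped-by.
Asked whether 'met-by' holds → No.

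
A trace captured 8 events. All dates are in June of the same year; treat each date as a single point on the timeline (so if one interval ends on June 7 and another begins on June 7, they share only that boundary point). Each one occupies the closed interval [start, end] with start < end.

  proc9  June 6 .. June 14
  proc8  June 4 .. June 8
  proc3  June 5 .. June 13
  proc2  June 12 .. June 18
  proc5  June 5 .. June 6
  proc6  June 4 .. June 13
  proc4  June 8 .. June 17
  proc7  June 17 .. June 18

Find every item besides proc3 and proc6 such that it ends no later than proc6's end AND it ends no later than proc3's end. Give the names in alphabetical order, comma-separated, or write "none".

Conditions: its end is no later than proc6's end (X.end <= June 13) AND its end is no later than proc3's end (X.end <= June 13).
proc2: end June 18 <= June 13? ✗; end June 18 <= June 13? ✗ → no.
proc4: end June 17 <= June 13? ✗; end June 17 <= June 13? ✗ → no.
proc5: end June 6 <= June 13? ✓; end June 6 <= June 13? ✓ → yes.
proc7: end June 18 <= June 13? ✗; end June 18 <= June 13? ✗ → no.
proc8: end June 8 <= June 13? ✓; end June 8 <= June 13? ✓ → yes.
proc9: end June 14 <= June 13? ✗; end June 14 <= June 13? ✗ → no.
Result: proc5, proc8.

proc5, proc8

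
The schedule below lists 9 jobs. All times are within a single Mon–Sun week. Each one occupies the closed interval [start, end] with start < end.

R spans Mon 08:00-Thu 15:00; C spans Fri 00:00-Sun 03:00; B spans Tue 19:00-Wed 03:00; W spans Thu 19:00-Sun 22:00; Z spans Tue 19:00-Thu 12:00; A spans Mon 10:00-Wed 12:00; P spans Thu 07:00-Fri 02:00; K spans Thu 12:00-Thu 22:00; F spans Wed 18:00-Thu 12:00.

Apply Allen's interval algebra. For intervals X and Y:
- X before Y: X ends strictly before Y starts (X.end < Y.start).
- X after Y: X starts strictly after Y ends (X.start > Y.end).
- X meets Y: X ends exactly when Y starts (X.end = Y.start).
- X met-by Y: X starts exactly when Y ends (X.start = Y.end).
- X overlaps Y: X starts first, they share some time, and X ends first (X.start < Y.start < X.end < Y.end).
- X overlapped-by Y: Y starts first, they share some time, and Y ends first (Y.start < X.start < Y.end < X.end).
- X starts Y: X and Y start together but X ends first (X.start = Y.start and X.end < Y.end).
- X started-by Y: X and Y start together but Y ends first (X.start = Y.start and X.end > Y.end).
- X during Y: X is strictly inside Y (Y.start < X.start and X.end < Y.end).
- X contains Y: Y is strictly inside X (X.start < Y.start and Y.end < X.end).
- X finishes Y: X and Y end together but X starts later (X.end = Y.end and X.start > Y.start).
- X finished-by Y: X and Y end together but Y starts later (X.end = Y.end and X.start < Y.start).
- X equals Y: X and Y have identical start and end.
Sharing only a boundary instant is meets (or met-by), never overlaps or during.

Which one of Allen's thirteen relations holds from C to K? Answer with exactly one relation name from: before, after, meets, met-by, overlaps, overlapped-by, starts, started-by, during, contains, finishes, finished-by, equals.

C = [Fri 00:00, Sun 03:00]; K = [Thu 12:00, Thu 22:00].
Compare endpoints: C.start > K.start, C.start > K.end, C.end > K.start, C.end > K.end.
That pattern is 'after'.

after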